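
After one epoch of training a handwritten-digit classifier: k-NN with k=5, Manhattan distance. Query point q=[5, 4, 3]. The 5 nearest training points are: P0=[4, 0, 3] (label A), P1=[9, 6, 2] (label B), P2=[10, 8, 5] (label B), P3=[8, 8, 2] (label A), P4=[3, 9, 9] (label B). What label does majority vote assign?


d(q,P0) = 5  (label A)
d(q,P1) = 7  (label B)
d(q,P2) = 11  (label B)
d(q,P3) = 8  (label A)
d(q,P4) = 13  (label B)
Votes: A=2, B=3
Majority → B

B


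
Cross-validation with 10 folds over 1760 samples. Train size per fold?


Fold size = 1760/10 = 176
Training per fold = 1760 - 176 = 1584

1584


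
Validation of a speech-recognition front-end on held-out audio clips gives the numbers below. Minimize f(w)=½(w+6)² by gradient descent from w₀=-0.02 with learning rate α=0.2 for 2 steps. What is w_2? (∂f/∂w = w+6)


step 1: grad = -0.02+6 = 5.98; w = -0.02 - 0.2·(5.98) = -1.216
step 2: grad = -1.216+6 = 4.784; w = -1.216 - 0.2·(4.784) = -2.1728

-2.1728


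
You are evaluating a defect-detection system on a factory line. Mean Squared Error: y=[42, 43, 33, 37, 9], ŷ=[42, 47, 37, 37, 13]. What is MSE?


Squared errors: (42-42)²=0, (43-47)²=16, (33-37)²=16, (37-37)²=0, (9-13)²=16
Sum = 48
MSE = 48/5 = 48/5

48/5


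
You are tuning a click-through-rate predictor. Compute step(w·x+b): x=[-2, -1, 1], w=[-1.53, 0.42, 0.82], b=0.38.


z = (-2)·(-1.53) + (-1)·(0.42) + (1)·(0.82) + 0.38
  = 3.84
step(z) = 1 (z≥0)

1


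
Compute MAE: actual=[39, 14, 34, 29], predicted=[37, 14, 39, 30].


Absolute errors: |39-37|=2, |14-14|=0, |34-39|=5, |29-30|=1
Sum = 8
MAE = 8/4 = 2

2


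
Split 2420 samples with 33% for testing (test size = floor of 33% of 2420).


Test = ⌊2420·33/100⌋ = 798
Train = 2420 - 798 = 1622

Train: 1622, Test: 798


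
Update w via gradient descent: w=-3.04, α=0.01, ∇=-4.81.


w_new = w - α·∇
= -3.04 - 0.01·-4.81
= -3.04 + 0.0481
= -2.9919

-2.9919


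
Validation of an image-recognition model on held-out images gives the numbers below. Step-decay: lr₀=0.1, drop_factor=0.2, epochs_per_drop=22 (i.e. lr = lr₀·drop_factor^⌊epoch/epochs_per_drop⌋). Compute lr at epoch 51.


n_drops = ⌊51/22⌋ = 2
lr = 0.1·0.2^2 = 0.1·0.04 = 0.004

0.004


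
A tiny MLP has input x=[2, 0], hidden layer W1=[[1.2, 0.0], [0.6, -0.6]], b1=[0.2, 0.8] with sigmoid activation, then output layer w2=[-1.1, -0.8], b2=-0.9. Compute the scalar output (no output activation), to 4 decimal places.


z1[0] = (1.2)·(2) + (0.0)·(0) + 0.2 = 2.6
z1[1] = (0.6)·(2) + (-0.6)·(0) + 0.8 = 2.0
h = sigmoid(z1) = [0.9309, 0.8808]
output = (-1.1)·(0.9309) + (-0.8)·(0.8808) - 0.9 = -2.6286

-2.6286


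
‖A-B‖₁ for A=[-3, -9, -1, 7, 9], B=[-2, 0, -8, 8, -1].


d = |-3+ 2| + |-9-0| + |-1+ 8| + |7-8| + |9+ 1|
  = 1 + 9 + 7 + 1 + 10
  = 28

28


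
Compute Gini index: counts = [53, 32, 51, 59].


Probabilities: [53/195, 32/195, 51/195, 59/195] ≈ [0.2718, 0.1641, 0.2615, 0.3026]
Σpᵢ² = (2809 + 1024 + 2601 + 3481)/195² = 9915/38025
Gini = 1 - Σpᵢ² = 1 - 9915/38025 = 0.7393

0.7393


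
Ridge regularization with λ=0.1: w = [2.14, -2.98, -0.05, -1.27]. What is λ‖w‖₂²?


‖w‖₂² = (2.14)² + (-2.98)² + (-0.05)² + (-1.27)²
     = 4.5796 + 8.8804 + 0.0025 + 1.6129
     = 15.0754
λ·‖w‖₂² = 0.1·15.0754 = 1.50754

1.50754


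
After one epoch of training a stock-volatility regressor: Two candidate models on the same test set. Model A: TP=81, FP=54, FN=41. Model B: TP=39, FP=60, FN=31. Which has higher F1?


Model A: P=81/135=0.6, R=81/122=0.6639, F1=2PR/(P+R)=2TP/(2TP+FP+FN)=162/257=0.6304
Model B: P=39/99=0.3939, R=39/70=0.5571, F1=2PR/(P+R)=2TP/(2TP+FP+FN)=78/169=0.4615
0.6304 > 0.4615 → Model A

Model A


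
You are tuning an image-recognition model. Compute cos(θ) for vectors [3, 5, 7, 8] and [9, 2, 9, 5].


A·B = 3·9 + 5·2 + 7·9 + 8·5 = 140
‖A‖ = √147 = 12.1244, ‖B‖ = √191 = 13.8203
cos = 140/(√147·√191) = 140/√28077 = 0.8355

0.8355


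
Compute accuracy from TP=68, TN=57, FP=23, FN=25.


Accuracy = (TP+TN)/(TP+TN+FP+FN)
= (68+57)/(173)
= 125/173 = 72.25%

72.25%


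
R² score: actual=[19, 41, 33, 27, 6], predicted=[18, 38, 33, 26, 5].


ȳ = 25.2
SS_res = Σ(y-ŷ)² = 12
SS_tot = Σ(y-ȳ)² = 720.8
R² = 1 - SS_res/SS_tot = 1 - 0.0166 = 0.9834

0.9834


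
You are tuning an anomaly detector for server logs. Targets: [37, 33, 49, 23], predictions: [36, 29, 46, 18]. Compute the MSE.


Squared errors: (37-36)²=1, (33-29)²=16, (49-46)²=9, (23-18)²=25
Sum = 51
MSE = 51/4 = 51/4

51/4


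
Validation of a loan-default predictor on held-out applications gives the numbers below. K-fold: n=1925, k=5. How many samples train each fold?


Fold size = 1925/5 = 385
Training per fold = 1925 - 385 = 1540

1540


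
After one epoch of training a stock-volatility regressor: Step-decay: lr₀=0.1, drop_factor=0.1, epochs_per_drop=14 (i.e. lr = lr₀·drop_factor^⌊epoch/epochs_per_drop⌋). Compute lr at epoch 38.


n_drops = ⌊38/14⌋ = 2
lr = 0.1·0.1^2 = 0.1·0.01 = 0.001

0.001


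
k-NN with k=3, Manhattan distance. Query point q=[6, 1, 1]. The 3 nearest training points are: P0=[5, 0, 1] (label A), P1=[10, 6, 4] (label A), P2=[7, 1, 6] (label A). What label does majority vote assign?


d(q,P0) = 2  (label A)
d(q,P1) = 12  (label A)
d(q,P2) = 6  (label A)
Votes: A=3, B=0
Majority → A

A


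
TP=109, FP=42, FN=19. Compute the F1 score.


Precision = 109/151 = 0.7219
Recall = 109/128 = 0.8516
F1 = 2·P·R/(P+R) = 2·TP/(2·TP+FP+FN) = 218/(218+42+19) = 218/279 = 0.7814

0.7814


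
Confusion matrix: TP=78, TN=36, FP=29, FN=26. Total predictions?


Total = TP + TN + FP + FN
= 78 + 36 + 29 + 26
= 169
(Predicted positive: 107, predicted negative: 62)

169


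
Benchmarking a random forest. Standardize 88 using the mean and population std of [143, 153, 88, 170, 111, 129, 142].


μ = 133.7143, σ = 25.274
z = (88 - 133.7143)/25.274 = -1.8087

-1.8087


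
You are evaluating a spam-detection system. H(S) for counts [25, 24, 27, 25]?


Probabilities: [25/101, 24/101, 27/101, 25/101] ≈ [0.2475, 0.2376, 0.2673, 0.2475]
H = -((25/101)·log₂(25/101) + (24/101)·log₂(24/101) + (27/101)·log₂(27/101) + (25/101)·log₂(25/101))
  = 1.9987 bits

1.9987 bits


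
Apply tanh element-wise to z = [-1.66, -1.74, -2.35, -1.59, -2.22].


tanh(-1.66) = -0.9302
tanh(-1.74) = -0.9402
tanh(-2.35) = -0.982
tanh(-1.59) = -0.9201
tanh(-2.22) = -0.9767
result = [-0.9302, -0.9402, -0.982, -0.9201, -0.9767]

[-0.9302, -0.9402, -0.982, -0.9201, -0.9767]


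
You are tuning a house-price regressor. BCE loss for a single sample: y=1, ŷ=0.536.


BCE = -[y·ln(p) + (1-y)·ln(1-p)]
= -1·ln(0.536) - 0
= -ln(0.536) = 0.6236

0.6236


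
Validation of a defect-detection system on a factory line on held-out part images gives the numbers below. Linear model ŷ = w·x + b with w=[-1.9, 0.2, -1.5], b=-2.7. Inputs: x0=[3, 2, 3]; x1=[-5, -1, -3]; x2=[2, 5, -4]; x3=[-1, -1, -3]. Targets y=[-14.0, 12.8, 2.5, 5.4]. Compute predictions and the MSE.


ŷ0 = (-1.9)·(3) + (0.2)·(2) + (-1.5)·(3) - 2.7 = -12.5
ŷ1 = (-1.9)·(-5) + (0.2)·(-1) + (-1.5)·(-3) - 2.7 = 11.1
ŷ2 = (-1.9)·(2) + (0.2)·(5) + (-1.5)·(-4) - 2.7 = 0.5
ŷ3 = (-1.9)·(-1) + (0.2)·(-1) + (-1.5)·(-3) - 2.7 = 3.5
errors² = [2.25, 2.89, 4.0, 3.61]
MSE = 12.7500/4 = 3.1875

3.1875


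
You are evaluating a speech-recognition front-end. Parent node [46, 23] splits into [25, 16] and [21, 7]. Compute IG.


Parent = [46, 23], H_parent = 0.9183
H_left = 0.965 (n=41), H_right = 0.8113 (n=28)
H_children = (41/69)·0.965 + (28/69)·0.8113 = 0.9026
IG = 0.9183 - 0.9026 = 0.0157

0.0157


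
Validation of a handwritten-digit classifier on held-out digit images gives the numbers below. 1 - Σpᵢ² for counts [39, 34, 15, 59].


Probabilities: [39/147, 34/147, 15/147, 59/147] ≈ [0.2653, 0.2313, 0.102, 0.4014]
Σpᵢ² = (1521 + 1156 + 225 + 3481)/147² = 6383/21609
Gini = 1 - Σpᵢ² = 1 - 6383/21609 = 0.7046

0.7046


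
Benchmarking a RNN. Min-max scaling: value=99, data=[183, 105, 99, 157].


min=99, max=183
(99-99)/(183-99) = 0/84 = 0.0

0.0


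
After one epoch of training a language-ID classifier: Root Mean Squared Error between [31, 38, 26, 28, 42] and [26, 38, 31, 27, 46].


MSE = 67/5 = 13.4
RMSE = √(67/5) = 3.6606

3.6606


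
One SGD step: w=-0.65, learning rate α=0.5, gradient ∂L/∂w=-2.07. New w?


w_new = w - α·∇
= -0.65 - 0.5·-2.07
= -0.65 + 1.035
= 0.385

0.385


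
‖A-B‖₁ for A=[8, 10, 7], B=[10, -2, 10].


d = |8-10| + |10+ 2| + |7-10|
  = 2 + 12 + 3
  = 17

17


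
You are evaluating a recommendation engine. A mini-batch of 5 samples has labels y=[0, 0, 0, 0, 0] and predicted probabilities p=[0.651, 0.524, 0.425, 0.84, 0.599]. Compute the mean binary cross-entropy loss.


L[0] = -ln(1-0.651) = -ln(0.349) = 1.0527
L[1] = -ln(1-0.524) = -ln(0.476) = 0.7423
L[2] = -ln(1-0.425) = -ln(0.575) = 0.5534
L[3] = -ln(1-0.84) = -ln(0.16) = 1.8326
L[4] = -ln(1-0.599) = -ln(0.401) = 0.9138
mean = (1.0527 + 0.7423 + 0.5534 + 1.8326 + 0.9138)/5 = 1.019

1.019


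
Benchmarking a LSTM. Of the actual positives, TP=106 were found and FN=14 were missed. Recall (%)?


Recall = TP/(TP+FN)
= 106/(106+14)
= 106/120 = 88.33%

88.33%


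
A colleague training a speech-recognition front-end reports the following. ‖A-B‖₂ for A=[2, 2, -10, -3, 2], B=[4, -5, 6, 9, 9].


d = √((2-4)² + (2+ 5)² + (-10-6)² + (-3-9)² + (2-9)²)
  = √(4 + 49 + 256 + 144 + 49)
  = √502 = 22.4054

22.4054


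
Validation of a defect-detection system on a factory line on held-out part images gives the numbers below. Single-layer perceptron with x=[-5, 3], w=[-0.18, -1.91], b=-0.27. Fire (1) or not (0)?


z = (-5)·(-0.18) + (3)·(-1.91) - 0.27
  = -5.1
step(z) = 0 (z<0)

0


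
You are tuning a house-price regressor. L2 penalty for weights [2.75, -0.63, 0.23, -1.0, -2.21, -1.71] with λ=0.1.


‖w‖₂² = (2.75)² + (-0.63)² + (0.23)² + (-1.0)² + (-2.21)² + (-1.71)²
     = 7.5625 + 0.3969 + 0.0529 + 1 + 4.8841 + 2.9241
     = 16.8205
λ·‖w‖₂² = 0.1·16.8205 = 1.68205

1.68205


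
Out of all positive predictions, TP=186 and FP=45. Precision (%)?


Precision = TP/(TP+FP)
= 186/(186+45)
= 186/231 = 80.52%

80.52%


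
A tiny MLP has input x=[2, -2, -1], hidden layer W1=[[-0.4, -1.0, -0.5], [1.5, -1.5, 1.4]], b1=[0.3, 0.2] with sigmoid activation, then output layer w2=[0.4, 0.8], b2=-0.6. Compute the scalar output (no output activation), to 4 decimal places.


z1[0] = (-0.4)·(2) + (-1.0)·(-2) + (-0.5)·(-1) + 0.3 = 2.0
z1[1] = (1.5)·(2) + (-1.5)·(-2) + (1.4)·(-1) + 0.2 = 4.8
h = sigmoid(z1) = [0.8808, 0.9918]
output = (0.4)·(0.8808) + (0.8)·(0.9918) - 0.6 = 0.5458

0.5458


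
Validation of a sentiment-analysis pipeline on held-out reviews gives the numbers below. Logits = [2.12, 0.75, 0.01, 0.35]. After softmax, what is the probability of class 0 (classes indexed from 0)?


Exponentials: e^2.12=8.3311, e^0.75=2.117, e^0.01=1.0101, e^0.35=1.4191
Sum = 12.8773
Softmax = [0.647, 0.1644, 0.0784, 0.1102]
p[0] = 8.3311/12.8773 = 0.647

0.647


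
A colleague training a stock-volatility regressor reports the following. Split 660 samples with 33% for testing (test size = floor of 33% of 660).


Test = ⌊660·33/100⌋ = 217
Train = 660 - 217 = 443

Train: 443, Test: 217


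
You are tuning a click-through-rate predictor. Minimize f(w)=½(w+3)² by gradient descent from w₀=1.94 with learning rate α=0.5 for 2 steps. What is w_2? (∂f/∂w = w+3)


step 1: grad = 1.94+3 = 4.94; w = 1.94 - 0.5·(4.94) = -0.53
step 2: grad = -0.53+3 = 2.47; w = -0.53 - 0.5·(2.47) = -1.765

-1.765


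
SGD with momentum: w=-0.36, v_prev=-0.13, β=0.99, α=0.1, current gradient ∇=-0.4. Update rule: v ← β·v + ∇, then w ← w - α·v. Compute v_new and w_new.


v_new = 0.99·-0.13 - 0.4 = -0.1287 - 0.4 = -0.5287
w_new = -0.36 - 0.1·-0.5287 = -0.36 + 0.05287 = -0.30713

v_new=-0.5287, w_new=-0.30713


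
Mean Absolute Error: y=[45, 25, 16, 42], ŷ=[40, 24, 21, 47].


Absolute errors: |45-40|=5, |25-24|=1, |16-21|=5, |42-47|=5
Sum = 16
MAE = 16/4 = 4

4


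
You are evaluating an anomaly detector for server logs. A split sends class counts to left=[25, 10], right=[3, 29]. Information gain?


Parent = [28, 39], H_parent = 0.9805
H_left = 0.8631 (n=35), H_right = 0.4489 (n=32)
H_children = (35/67)·0.8631 + (32/67)·0.4489 = 0.6653
IG = 0.9805 - 0.6653 = 0.3152

0.3152


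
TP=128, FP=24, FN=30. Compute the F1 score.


Precision = 128/152 = 0.8421
Recall = 128/158 = 0.8101
F1 = 2·P·R/(P+R) = 2·TP/(2·TP+FP+FN) = 256/(256+24+30) = 256/310 = 0.8258

0.8258


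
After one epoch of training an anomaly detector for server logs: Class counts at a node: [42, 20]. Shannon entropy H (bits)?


Probabilities: [42/62, 20/62] ≈ [0.6774, 0.3226]
H = -((42/62)·log₂(42/62) + (20/62)·log₂(20/62))
  = 0.9072 bits

0.9072 bits


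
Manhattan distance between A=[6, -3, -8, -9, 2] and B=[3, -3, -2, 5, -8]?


d = |6-3| + |-3+ 3| + |-8+ 2| + |-9-5| + |2+ 8|
  = 3 + 0 + 6 + 14 + 10
  = 33

33


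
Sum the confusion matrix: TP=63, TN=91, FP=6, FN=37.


Total = TP + TN + FP + FN
= 63 + 91 + 6 + 37
= 197
(Predicted positive: 69, predicted negative: 128)

197


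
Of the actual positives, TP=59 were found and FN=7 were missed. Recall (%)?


Recall = TP/(TP+FN)
= 59/(59+7)
= 59/66 = 89.39%

89.39%


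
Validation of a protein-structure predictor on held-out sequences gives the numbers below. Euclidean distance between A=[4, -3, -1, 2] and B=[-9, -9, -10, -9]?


d = √((4+ 9)² + (-3+ 9)² + (-1+ 10)² + (2+ 9)²)
  = √(169 + 36 + 81 + 121)
  = √407 = 20.1742

20.1742


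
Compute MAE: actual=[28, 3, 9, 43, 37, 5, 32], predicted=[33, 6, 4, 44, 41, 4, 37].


Absolute errors: |28-33|=5, |3-6|=3, |9-4|=5, |43-44|=1, |37-41|=4, |5-4|=1, |32-37|=5
Sum = 24
MAE = 24/7 = 24/7

24/7


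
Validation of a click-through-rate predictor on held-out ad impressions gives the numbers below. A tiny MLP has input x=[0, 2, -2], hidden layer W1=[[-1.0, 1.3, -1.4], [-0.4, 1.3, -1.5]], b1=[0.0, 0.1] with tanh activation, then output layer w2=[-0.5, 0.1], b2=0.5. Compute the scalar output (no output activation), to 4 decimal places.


z1[0] = (-1.0)·(0) + (1.3)·(2) + (-1.4)·(-2) + 0.0 = 5.4
z1[1] = (-0.4)·(0) + (1.3)·(2) + (-1.5)·(-2) + 0.1 = 5.7
h = tanh(z1) = [1.0, 1.0]
output = (-0.5)·(1.0) + (0.1)·(1.0) + 0.5 = 0.1

0.1


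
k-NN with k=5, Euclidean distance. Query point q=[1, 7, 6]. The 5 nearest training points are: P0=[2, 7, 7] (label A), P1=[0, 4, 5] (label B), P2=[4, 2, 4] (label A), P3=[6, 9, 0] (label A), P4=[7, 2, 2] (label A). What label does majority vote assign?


d(q,P0) = 1.4142  (label A)
d(q,P1) = 3.3166  (label B)
d(q,P2) = 6.1644  (label A)
d(q,P3) = 8.0623  (label A)
d(q,P4) = 8.775  (label A)
Votes: A=4, B=1
Majority → A

A


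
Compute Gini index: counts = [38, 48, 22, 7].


Probabilities: [38/115, 48/115, 22/115, 7/115] ≈ [0.3304, 0.4174, 0.1913, 0.0609]
Σpᵢ² = (1444 + 2304 + 484 + 49)/115² = 4281/13225
Gini = 1 - Σpᵢ² = 1 - 4281/13225 = 0.6763

0.6763


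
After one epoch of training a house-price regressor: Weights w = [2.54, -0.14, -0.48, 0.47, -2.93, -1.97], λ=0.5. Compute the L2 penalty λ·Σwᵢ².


‖w‖₂² = (2.54)² + (-0.14)² + (-0.48)² + (0.47)² + (-2.93)² + (-1.97)²
     = 6.4516 + 0.0196 + 0.2304 + 0.2209 + 8.5849 + 3.8809
     = 19.3883
λ·‖w‖₂² = 0.5·19.3883 = 9.69415

9.69415


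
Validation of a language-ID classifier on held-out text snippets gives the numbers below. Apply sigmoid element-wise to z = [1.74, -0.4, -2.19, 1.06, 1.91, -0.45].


σ(1.74) = 1/(1+e^-1.74) = 0.8507
σ(-0.4) = 1/(1+e^0.4) = 0.4013
σ(-2.19) = 1/(1+e^2.19) = 0.1007
σ(1.06) = 1/(1+e^-1.06) = 0.7427
σ(1.91) = 1/(1+e^-1.91) = 0.871
σ(-0.45) = 1/(1+e^0.45) = 0.3894
result = [0.8507, 0.4013, 0.1007, 0.7427, 0.871, 0.3894]

[0.8507, 0.4013, 0.1007, 0.7427, 0.871, 0.3894]


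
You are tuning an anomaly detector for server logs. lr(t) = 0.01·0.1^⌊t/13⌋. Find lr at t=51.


n_drops = ⌊51/13⌋ = 3
lr = 0.01·0.1^3 = 0.01·0.001 = 0.00001

0.00001


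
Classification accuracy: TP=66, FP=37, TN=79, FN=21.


Accuracy = (TP+TN)/(TP+TN+FP+FN)
= (66+79)/(203)
= 145/203 = 71.43%

71.43%


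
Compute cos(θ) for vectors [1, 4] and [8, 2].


A·B = 1·8 + 4·2 = 16
‖A‖ = √17 = 4.1231, ‖B‖ = √68 = 8.2462
cos = 16/(√17·√68) = 16/√1156 = 0.4706

0.4706


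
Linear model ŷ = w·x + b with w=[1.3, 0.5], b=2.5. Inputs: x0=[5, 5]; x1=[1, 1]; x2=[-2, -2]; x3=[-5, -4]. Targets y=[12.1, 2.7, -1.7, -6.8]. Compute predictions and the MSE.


ŷ0 = (1.3)·(5) + (0.5)·(5) + 2.5 = 11.5
ŷ1 = (1.3)·(1) + (0.5)·(1) + 2.5 = 4.3
ŷ2 = (1.3)·(-2) + (0.5)·(-2) + 2.5 = -1.1
ŷ3 = (1.3)·(-5) + (0.5)·(-4) + 2.5 = -6.0
errors² = [0.36, 2.56, 0.36, 0.64]
MSE = 3.9200/4 = 0.98

0.98


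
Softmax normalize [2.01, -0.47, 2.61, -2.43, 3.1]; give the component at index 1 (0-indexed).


Exponentials: e^2.01=7.4633, e^-0.47=0.625, e^2.61=13.5991, e^-2.43=0.088, e^3.1=22.198
Sum = 43.9734
Softmax = [0.1697, 0.0142, 0.3093, 0.002, 0.5048]
p[1] = 0.625/43.9734 = 0.0142

0.0142


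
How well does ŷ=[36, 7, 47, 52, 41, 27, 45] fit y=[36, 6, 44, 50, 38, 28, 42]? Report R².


ȳ = 34.8571
SS_res = Σ(y-ŷ)² = 33
SS_tot = Σ(y-ȳ)² = 1254.86
R² = 1 - SS_res/SS_tot = 1 - 0.0263 = 0.9737

0.9737


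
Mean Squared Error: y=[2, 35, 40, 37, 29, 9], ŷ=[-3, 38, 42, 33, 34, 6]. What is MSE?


Squared errors: (2+ 3)²=25, (35-38)²=9, (40-42)²=4, (37-33)²=16, (29-34)²=25, (9-6)²=9
Sum = 88
MSE = 88/6 = 44/3

44/3


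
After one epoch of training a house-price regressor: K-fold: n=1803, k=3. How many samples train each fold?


Fold size = 1803/3 = 601
Training per fold = 1803 - 601 = 1202

1202


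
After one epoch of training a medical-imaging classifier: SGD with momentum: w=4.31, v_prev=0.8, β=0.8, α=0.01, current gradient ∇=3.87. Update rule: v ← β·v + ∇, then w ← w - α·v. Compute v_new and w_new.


v_new = 0.8·0.8 + 3.87 = 0.64 + 3.87 = 4.51
w_new = 4.31 - 0.01·4.51 = 4.31 - 0.0451 = 4.2649

v_new=4.51, w_new=4.2649


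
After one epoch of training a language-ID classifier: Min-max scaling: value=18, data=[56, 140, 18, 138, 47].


min=18, max=140
(18-18)/(140-18) = 0/122 = 0.0

0.0


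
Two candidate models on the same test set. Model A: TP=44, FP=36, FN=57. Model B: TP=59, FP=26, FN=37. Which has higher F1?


Model A: P=44/80=0.55, R=44/101=0.4356, F1=2PR/(P+R)=2TP/(2TP+FP+FN)=88/181=0.4862
Model B: P=59/85=0.6941, R=59/96=0.6146, F1=2PR/(P+R)=2TP/(2TP+FP+FN)=118/181=0.6519
0.4862 < 0.6519 → Model B

Model B


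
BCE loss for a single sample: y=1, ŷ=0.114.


BCE = -[y·ln(p) + (1-y)·ln(1-p)]
= -1·ln(0.114) - 0
= -ln(0.114) = 2.1716

2.1716


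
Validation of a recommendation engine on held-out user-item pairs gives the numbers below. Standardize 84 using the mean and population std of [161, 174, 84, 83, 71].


μ = 114.6, σ = 43.6284
z = (84 - 114.6)/43.6284 = -0.7014

-0.7014


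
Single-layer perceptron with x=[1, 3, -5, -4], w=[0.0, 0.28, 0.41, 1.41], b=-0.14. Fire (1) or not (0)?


z = (1)·(0.0) + (3)·(0.28) + (-5)·(0.41) + (-4)·(1.41) - 0.14
  = -6.99
step(z) = 0 (z<0)

0


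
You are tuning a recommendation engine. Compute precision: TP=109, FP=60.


Precision = TP/(TP+FP)
= 109/(109+60)
= 109/169 = 64.5%

64.5%


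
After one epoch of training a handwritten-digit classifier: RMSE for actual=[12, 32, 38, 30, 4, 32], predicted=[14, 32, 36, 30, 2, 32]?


MSE = 12/6 = 2
RMSE = √(12/6) = 1.4142

1.4142


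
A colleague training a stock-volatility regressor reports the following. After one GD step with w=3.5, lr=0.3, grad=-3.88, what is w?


w_new = w - α·∇
= 3.5 - 0.3·-3.88
= 3.5 + 1.164
= 4.664

4.664


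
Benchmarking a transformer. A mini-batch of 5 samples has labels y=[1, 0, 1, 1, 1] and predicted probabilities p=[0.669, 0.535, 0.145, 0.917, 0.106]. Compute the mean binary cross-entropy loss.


L[0] = -ln(0.669) = 0.402
L[1] = -ln(1-0.535) = -ln(0.465) = 0.7657
L[2] = -ln(0.145) = 1.931
L[3] = -ln(0.917) = 0.0866
L[4] = -ln(0.106) = 2.2443
mean = (0.402 + 0.7657 + 1.931 + 0.0866 + 2.2443)/5 = 1.0859

1.0859


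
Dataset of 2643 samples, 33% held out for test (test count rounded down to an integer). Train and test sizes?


Test = ⌊2643·33/100⌋ = 872
Train = 2643 - 872 = 1771

Train: 1771, Test: 872


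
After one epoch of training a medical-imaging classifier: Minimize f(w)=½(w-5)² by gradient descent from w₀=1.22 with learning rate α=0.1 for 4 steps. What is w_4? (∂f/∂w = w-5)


step 1: grad = 1.22-5 = -3.78; w = 1.22 - 0.1·(-3.78) = 1.598
step 2: grad = 1.598-5 = -3.402; w = 1.598 - 0.1·(-3.402) = 1.9382
step 3: grad = 1.9382-5 = -3.0618; w = 1.9382 - 0.1·(-3.0618) = 2.24438
step 4: grad = 2.24438-5 = -2.75562; w = 2.24438 - 0.1·(-2.75562) = 2.519942

2.519942


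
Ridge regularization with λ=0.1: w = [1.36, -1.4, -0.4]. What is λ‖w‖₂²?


‖w‖₂² = (1.36)² + (-1.4)² + (-0.4)²
     = 1.8496 + 1.96 + 0.16
     = 3.9696
λ·‖w‖₂² = 0.1·3.9696 = 0.39696

0.39696


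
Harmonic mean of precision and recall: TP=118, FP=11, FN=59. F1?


Precision = 118/129 = 0.9147
Recall = 118/177 = 0.6667
F1 = 2·P·R/(P+R) = 2·TP/(2·TP+FP+FN) = 236/(236+11+59) = 236/306 = 0.7712

0.7712


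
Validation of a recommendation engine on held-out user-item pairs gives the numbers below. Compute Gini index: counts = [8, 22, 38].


Probabilities: [8/68, 22/68, 38/68] ≈ [0.1176, 0.3235, 0.5588]
Σpᵢ² = (64 + 484 + 1444)/68² = 1992/4624
Gini = 1 - Σpᵢ² = 1 - 1992/4624 = 0.5692

0.5692


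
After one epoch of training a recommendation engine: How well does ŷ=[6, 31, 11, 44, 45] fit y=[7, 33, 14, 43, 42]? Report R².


ȳ = 27.8
SS_res = Σ(y-ŷ)² = 24
SS_tot = Σ(y-ȳ)² = 1082.8
R² = 1 - SS_res/SS_tot = 1 - 0.0222 = 0.9778

0.9778


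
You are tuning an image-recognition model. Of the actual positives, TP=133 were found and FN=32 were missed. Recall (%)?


Recall = TP/(TP+FN)
= 133/(133+32)
= 133/165 = 80.61%

80.61%


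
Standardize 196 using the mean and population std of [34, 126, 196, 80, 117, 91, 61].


μ = 100.7143, σ = 48.6025
z = (196 - 100.7143)/48.6025 = 1.9605

1.9605


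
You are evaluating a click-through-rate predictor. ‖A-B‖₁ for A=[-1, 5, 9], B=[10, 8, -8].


d = |-1-10| + |5-8| + |9+ 8|
  = 11 + 3 + 17
  = 31

31


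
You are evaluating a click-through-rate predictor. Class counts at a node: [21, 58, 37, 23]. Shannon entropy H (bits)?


Probabilities: [21/139, 58/139, 37/139, 23/139] ≈ [0.1511, 0.4173, 0.2662, 0.1655]
H = -((21/139)·log₂(21/139) + (58/139)·log₂(58/139) + (37/139)·log₂(37/139) + (23/139)·log₂(23/139))
  = 1.8758 bits

1.8758 bits


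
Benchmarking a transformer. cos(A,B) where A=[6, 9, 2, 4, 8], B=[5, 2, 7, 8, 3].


A·B = 6·5 + 9·2 + 2·7 + 4·8 + 8·3 = 118
‖A‖ = √201 = 14.1774, ‖B‖ = √151 = 12.2882
cos = 118/(√201·√151) = 118/√30351 = 0.6773

0.6773


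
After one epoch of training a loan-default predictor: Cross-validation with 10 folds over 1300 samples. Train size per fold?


Fold size = 1300/10 = 130
Training per fold = 1300 - 130 = 1170

1170


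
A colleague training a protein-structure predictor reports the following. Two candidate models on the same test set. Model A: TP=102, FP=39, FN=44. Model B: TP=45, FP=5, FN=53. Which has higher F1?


Model A: P=102/141=0.7234, R=102/146=0.6986, F1=2PR/(P+R)=2TP/(2TP+FP+FN)=204/287=0.7108
Model B: P=45/50=0.9, R=45/98=0.4592, F1=2PR/(P+R)=2TP/(2TP+FP+FN)=90/148=0.6081
0.7108 > 0.6081 → Model A

Model A


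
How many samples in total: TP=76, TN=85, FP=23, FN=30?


Total = TP + TN + FP + FN
= 76 + 85 + 23 + 30
= 214
(Predicted positive: 99, predicted negative: 115)

214


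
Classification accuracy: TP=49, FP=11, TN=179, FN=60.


Accuracy = (TP+TN)/(TP+TN+FP+FN)
= (49+179)/(299)
= 228/299 = 76.25%

76.25%


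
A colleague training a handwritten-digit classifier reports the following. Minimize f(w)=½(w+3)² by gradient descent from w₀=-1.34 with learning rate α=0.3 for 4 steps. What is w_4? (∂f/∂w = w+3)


step 1: grad = -1.34+3 = 1.66; w = -1.34 - 0.3·(1.66) = -1.838
step 2: grad = -1.838+3 = 1.162; w = -1.838 - 0.3·(1.162) = -2.1866
step 3: grad = -2.1866+3 = 0.8134; w = -2.1866 - 0.3·(0.8134) = -2.43062
step 4: grad = -2.43062+3 = 0.56938; w = -2.43062 - 0.3·(0.56938) = -2.601434

-2.601434


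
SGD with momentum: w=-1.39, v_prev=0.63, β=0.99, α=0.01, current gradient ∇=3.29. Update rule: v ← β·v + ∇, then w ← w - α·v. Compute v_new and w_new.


v_new = 0.99·0.63 + 3.29 = 0.6237 + 3.29 = 3.9137
w_new = -1.39 - 0.01·3.9137 = -1.39 - 0.039137 = -1.429137

v_new=3.9137, w_new=-1.429137


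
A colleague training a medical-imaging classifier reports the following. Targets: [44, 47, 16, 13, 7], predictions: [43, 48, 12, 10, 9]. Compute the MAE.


Absolute errors: |44-43|=1, |47-48|=1, |16-12|=4, |13-10|=3, |7-9|=2
Sum = 11
MAE = 11/5 = 11/5

11/5


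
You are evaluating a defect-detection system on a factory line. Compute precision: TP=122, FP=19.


Precision = TP/(TP+FP)
= 122/(122+19)
= 122/141 = 86.52%

86.52%


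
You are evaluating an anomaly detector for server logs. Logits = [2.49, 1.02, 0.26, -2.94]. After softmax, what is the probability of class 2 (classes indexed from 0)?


Exponentials: e^2.49=12.0613, e^1.02=2.7732, e^0.26=1.2969, e^-2.94=0.0529
Sum = 16.1843
Softmax = [0.7452, 0.1714, 0.0801, 0.0033]
p[2] = 1.2969/16.1843 = 0.0801

0.0801


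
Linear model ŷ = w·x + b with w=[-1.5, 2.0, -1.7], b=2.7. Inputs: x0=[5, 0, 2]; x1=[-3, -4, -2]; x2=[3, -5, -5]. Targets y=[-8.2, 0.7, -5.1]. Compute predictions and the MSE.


ŷ0 = (-1.5)·(5) + (2.0)·(0) + (-1.7)·(2) + 2.7 = -8.2
ŷ1 = (-1.5)·(-3) + (2.0)·(-4) + (-1.7)·(-2) + 2.7 = 2.6
ŷ2 = (-1.5)·(3) + (2.0)·(-5) + (-1.7)·(-5) + 2.7 = -3.3
errors² = [0.0, 3.61, 3.24]
MSE = 6.8500/3 = 2.2833

2.2833


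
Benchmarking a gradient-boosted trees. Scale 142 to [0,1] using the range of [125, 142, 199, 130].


min=125, max=199
(142-125)/(199-125) = 17/74 = 0.2297

0.2297


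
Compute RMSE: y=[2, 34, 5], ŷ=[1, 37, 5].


MSE = 10/3 = 3.3333
RMSE = √(10/3) = 1.8257

1.8257


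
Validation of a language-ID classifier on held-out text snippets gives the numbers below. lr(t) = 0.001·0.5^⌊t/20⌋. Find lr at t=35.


n_drops = ⌊35/20⌋ = 1
lr = 0.001·0.5^1 = 0.001·0.5 = 0.0005

0.0005


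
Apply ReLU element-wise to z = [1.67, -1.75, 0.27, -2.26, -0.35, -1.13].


ReLU(1.67) = max(0, 1.67) = 1.67
ReLU(-1.75) = max(0, -1.75) = 0.0
ReLU(0.27) = max(0, 0.27) = 0.27
ReLU(-2.26) = max(0, -2.26) = 0.0
ReLU(-0.35) = max(0, -0.35) = 0.0
ReLU(-1.13) = max(0, -1.13) = 0.0
result = [1.67, 0.0, 0.27, 0.0, 0.0, 0.0]

[1.67, 0.0, 0.27, 0.0, 0.0, 0.0]


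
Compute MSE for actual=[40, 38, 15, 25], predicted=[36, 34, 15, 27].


Squared errors: (40-36)²=16, (38-34)²=16, (15-15)²=0, (25-27)²=4
Sum = 36
MSE = 36/4 = 9

9


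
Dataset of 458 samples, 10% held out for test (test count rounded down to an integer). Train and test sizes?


Test = ⌊458·10/100⌋ = 45
Train = 458 - 45 = 413

Train: 413, Test: 45


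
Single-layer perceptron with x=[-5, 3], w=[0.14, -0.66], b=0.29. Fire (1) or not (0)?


z = (-5)·(0.14) + (3)·(-0.66) + 0.29
  = -2.39
step(z) = 0 (z<0)

0


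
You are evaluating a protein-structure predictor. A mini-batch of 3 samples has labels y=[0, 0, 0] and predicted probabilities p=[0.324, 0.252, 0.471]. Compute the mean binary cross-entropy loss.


L[0] = -ln(1-0.324) = -ln(0.676) = 0.3916
L[1] = -ln(1-0.252) = -ln(0.748) = 0.2904
L[2] = -ln(1-0.471) = -ln(0.529) = 0.6368
mean = (0.3916 + 0.2904 + 0.6368)/3 = 0.4396

0.4396


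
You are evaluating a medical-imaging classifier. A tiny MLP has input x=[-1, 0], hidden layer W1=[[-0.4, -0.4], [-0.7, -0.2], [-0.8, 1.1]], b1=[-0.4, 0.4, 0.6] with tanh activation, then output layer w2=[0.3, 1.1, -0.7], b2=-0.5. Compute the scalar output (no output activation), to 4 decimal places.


z1[0] = (-0.4)·(-1) + (-0.4)·(0) - 0.4 = 0.0
z1[1] = (-0.7)·(-1) + (-0.2)·(0) + 0.4 = 1.1
z1[2] = (-0.8)·(-1) + (1.1)·(0) + 0.6 = 1.4
h = tanh(z1) = [0.0, 0.8005, 0.8854]
output = (0.3)·(0.0) + (1.1)·(0.8005) + (-0.7)·(0.8854) - 0.5 = -0.2392

-0.2392


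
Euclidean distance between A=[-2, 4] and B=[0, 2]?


d = √((-2-0)² + (4-2)²)
  = √(4 + 4)
  = √8 = 2.8284

2.8284


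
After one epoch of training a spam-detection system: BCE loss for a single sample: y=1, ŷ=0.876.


BCE = -[y·ln(p) + (1-y)·ln(1-p)]
= -1·ln(0.876) - 0
= -ln(0.876) = 0.1324

0.1324


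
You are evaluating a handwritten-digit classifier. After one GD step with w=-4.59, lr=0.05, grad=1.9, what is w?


w_new = w - α·∇
= -4.59 - 0.05·1.9
= -4.59 - 0.095
= -4.685

-4.685


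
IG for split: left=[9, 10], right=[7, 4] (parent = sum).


Parent = [16, 14], H_parent = 0.9968
H_left = 0.998 (n=19), H_right = 0.9457 (n=11)
H_children = (19/30)·0.998 + (11/30)·0.9457 = 0.9788
IG = 0.9968 - 0.9788 = 0.018

0.018


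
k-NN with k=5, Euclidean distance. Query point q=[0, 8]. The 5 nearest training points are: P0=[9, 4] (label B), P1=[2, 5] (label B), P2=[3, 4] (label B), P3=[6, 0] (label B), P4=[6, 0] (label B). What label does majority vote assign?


d(q,P0) = 9.8489  (label B)
d(q,P1) = 3.6056  (label B)
d(q,P2) = 5.0  (label B)
d(q,P3) = 10.0  (label B)
d(q,P4) = 10.0  (label B)
Votes: A=0, B=5
Majority → B

B


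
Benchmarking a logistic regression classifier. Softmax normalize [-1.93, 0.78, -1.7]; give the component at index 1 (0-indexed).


Exponentials: e^-1.93=0.1451, e^0.78=2.1815, e^-1.7=0.1827
Sum = 2.5093
Softmax = [0.0578, 0.8694, 0.0728]
p[1] = 2.1815/2.5093 = 0.8694

0.8694


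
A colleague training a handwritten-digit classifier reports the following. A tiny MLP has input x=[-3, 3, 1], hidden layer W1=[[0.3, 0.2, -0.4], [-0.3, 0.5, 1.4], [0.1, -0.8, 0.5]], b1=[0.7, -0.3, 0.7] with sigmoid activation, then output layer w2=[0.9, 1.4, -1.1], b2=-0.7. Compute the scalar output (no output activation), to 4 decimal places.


z1[0] = (0.3)·(-3) + (0.2)·(3) + (-0.4)·(1) + 0.7 = 0.0
z1[1] = (-0.3)·(-3) + (0.5)·(3) + (1.4)·(1) - 0.3 = 3.5
z1[2] = (0.1)·(-3) + (-0.8)·(3) + (0.5)·(1) + 0.7 = -1.5
h = sigmoid(z1) = [0.5, 0.9707, 0.1824]
output = (0.9)·(0.5) + (1.4)·(0.9707) + (-1.1)·(0.1824) - 0.7 = 0.9083

0.9083


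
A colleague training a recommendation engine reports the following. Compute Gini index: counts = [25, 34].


Probabilities: [25/59, 34/59] ≈ [0.4237, 0.5763]
Σpᵢ² = (625 + 1156)/59² = 1781/3481
Gini = 1 - Σpᵢ² = 1 - 1781/3481 = 0.4884

0.4884


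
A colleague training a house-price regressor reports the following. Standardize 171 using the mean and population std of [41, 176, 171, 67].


μ = 113.75, σ = 60.4788
z = (171 - 113.75)/60.4788 = 0.9466

0.9466


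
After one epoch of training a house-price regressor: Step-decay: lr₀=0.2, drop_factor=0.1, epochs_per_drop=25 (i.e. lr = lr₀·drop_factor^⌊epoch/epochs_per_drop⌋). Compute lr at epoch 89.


n_drops = ⌊89/25⌋ = 3
lr = 0.2·0.1^3 = 0.2·0.001 = 0.0002

0.0002


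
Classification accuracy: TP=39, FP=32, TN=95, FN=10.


Accuracy = (TP+TN)/(TP+TN+FP+FN)
= (39+95)/(176)
= 134/176 = 76.14%

76.14%


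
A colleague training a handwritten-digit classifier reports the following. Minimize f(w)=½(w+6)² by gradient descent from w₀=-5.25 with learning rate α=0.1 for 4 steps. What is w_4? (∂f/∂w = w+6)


step 1: grad = -5.25+6 = 0.75; w = -5.25 - 0.1·(0.75) = -5.325
step 2: grad = -5.325+6 = 0.675; w = -5.325 - 0.1·(0.675) = -5.3925
step 3: grad = -5.3925+6 = 0.6075; w = -5.3925 - 0.1·(0.6075) = -5.45325
step 4: grad = -5.45325+6 = 0.54675; w = -5.45325 - 0.1·(0.54675) = -5.507925

-5.507925


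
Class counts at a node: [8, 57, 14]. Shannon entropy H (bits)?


Probabilities: [8/79, 57/79, 14/79] ≈ [0.1013, 0.7215, 0.1772]
H = -((8/79)·log₂(8/79) + (57/79)·log₂(57/79) + (14/79)·log₂(14/79))
  = 1.1167 bits

1.1167 bits


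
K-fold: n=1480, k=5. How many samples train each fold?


Fold size = 1480/5 = 296
Training per fold = 1480 - 296 = 1184

1184


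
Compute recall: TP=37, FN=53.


Recall = TP/(TP+FN)
= 37/(37+53)
= 37/90 = 41.11%

41.11%


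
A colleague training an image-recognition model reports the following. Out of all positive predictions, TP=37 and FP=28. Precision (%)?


Precision = TP/(TP+FP)
= 37/(37+28)
= 37/65 = 56.92%

56.92%


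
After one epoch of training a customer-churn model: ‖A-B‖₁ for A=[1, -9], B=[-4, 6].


d = |1+ 4| + |-9-6|
  = 5 + 15
  = 20

20


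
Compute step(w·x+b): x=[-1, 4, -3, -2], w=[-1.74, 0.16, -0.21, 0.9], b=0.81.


z = (-1)·(-1.74) + (4)·(0.16) + (-3)·(-0.21) + (-2)·(0.9) + 0.81
  = 2.02
step(z) = 1 (z≥0)

1


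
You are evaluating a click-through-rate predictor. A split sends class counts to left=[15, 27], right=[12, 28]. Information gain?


Parent = [27, 55], H_parent = 0.9142
H_left = 0.9403 (n=42), H_right = 0.8813 (n=40)
H_children = (42/82)·0.9403 + (40/82)·0.8813 = 0.9115
IG = 0.9142 - 0.9115 = 0.0027

0.0027


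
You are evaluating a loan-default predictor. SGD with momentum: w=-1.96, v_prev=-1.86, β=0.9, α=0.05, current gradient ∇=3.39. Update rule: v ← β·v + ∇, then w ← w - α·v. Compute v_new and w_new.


v_new = 0.9·-1.86 + 3.39 = -1.674 + 3.39 = 1.716
w_new = -1.96 - 0.05·1.716 = -1.96 - 0.0858 = -2.0458

v_new=1.716, w_new=-2.0458


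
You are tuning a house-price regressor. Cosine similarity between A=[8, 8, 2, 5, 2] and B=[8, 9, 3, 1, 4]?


A·B = 8·8 + 8·9 + 2·3 + 5·1 + 2·4 = 155
‖A‖ = √161 = 12.6886, ‖B‖ = √171 = 13.0767
cos = 155/(√161·√171) = 155/√27531 = 0.9342

0.9342


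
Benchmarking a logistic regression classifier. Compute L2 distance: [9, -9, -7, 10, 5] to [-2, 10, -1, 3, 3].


d = √((9+ 2)² + (-9-10)² + (-7+ 1)² + (10-3)² + (5-3)²)
  = √(121 + 361 + 36 + 49 + 4)
  = √571 = 23.8956

23.8956


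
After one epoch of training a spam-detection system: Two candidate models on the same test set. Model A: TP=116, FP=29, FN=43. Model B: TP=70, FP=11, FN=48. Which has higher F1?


Model A: P=116/145=0.8, R=116/159=0.7296, F1=2PR/(P+R)=2TP/(2TP+FP+FN)=232/304=0.7632
Model B: P=70/81=0.8642, R=70/118=0.5932, F1=2PR/(P+R)=2TP/(2TP+FP+FN)=140/199=0.7035
0.7632 > 0.7035 → Model A

Model A


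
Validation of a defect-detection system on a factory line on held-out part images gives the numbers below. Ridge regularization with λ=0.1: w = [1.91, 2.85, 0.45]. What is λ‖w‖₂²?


‖w‖₂² = (1.91)² + (2.85)² + (0.45)²
     = 3.6481 + 8.1225 + 0.2025
     = 11.9731
λ·‖w‖₂² = 0.1·11.9731 = 1.19731

1.19731


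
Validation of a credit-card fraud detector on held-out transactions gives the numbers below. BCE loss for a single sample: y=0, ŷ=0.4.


BCE = -[y·ln(p) + (1-y)·ln(1-p)]
= -0 - 1·ln(1-0.4)
= -ln(0.6) = 0.5108

0.5108


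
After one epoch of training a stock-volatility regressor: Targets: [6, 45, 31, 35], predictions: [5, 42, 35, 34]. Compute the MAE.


Absolute errors: |6-5|=1, |45-42|=3, |31-35|=4, |35-34|=1
Sum = 9
MAE = 9/4 = 9/4

9/4


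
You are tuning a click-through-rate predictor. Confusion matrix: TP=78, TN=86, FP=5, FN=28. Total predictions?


Total = TP + TN + FP + FN
= 78 + 86 + 5 + 28
= 197
(Predicted positive: 83, predicted negative: 114)

197


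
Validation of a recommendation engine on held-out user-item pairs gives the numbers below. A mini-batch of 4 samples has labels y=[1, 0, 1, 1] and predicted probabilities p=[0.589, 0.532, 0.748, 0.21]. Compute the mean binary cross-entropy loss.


L[0] = -ln(0.589) = 0.5293
L[1] = -ln(1-0.532) = -ln(0.468) = 0.7593
L[2] = -ln(0.748) = 0.2904
L[3] = -ln(0.21) = 1.5606
mean = (0.5293 + 0.7593 + 0.2904 + 1.5606)/4 = 0.7849

0.7849


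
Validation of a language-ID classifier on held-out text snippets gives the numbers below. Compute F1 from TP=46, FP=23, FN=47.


Precision = 46/69 = 0.6667
Recall = 46/93 = 0.4946
F1 = 2·P·R/(P+R) = 2·TP/(2·TP+FP+FN) = 92/(92+23+47) = 92/162 = 0.5679

0.5679


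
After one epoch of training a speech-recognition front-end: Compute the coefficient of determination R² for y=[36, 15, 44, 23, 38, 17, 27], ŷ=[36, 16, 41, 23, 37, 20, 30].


ȳ = 28.5714
SS_res = Σ(y-ŷ)² = 29
SS_tot = Σ(y-ȳ)² = 733.71
R² = 1 - SS_res/SS_tot = 1 - 0.0395 = 0.9605

0.9605


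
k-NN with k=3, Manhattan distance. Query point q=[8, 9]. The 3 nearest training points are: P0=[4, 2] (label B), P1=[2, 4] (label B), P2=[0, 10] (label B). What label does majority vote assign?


d(q,P0) = 11  (label B)
d(q,P1) = 11  (label B)
d(q,P2) = 9  (label B)
Votes: A=0, B=3
Majority → B

B


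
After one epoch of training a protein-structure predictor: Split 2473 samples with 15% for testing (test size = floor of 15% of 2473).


Test = ⌊2473·15/100⌋ = 370
Train = 2473 - 370 = 2103

Train: 2103, Test: 370


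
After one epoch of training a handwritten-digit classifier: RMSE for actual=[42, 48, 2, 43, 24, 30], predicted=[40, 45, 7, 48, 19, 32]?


MSE = 92/6 = 15.3333
RMSE = √(92/6) = 3.9158

3.9158


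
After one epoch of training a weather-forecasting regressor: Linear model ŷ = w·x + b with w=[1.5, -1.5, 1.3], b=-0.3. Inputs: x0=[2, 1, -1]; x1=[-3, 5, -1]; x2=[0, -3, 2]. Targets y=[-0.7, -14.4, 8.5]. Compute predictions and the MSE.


ŷ0 = (1.5)·(2) + (-1.5)·(1) + (1.3)·(-1) - 0.3 = -0.1
ŷ1 = (1.5)·(-3) + (-1.5)·(5) + (1.3)·(-1) - 0.3 = -13.6
ŷ2 = (1.5)·(0) + (-1.5)·(-3) + (1.3)·(2) - 0.3 = 6.8
errors² = [0.36, 0.64, 2.89]
MSE = 3.8900/3 = 1.2967

1.2967


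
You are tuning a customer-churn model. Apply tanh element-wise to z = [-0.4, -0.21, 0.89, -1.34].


tanh(-0.4) = -0.3799
tanh(-0.21) = -0.207
tanh(0.89) = 0.7114
tanh(-1.34) = -0.8717
result = [-0.3799, -0.207, 0.7114, -0.8717]

[-0.3799, -0.207, 0.7114, -0.8717]


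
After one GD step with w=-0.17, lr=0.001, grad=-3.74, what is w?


w_new = w - α·∇
= -0.17 - 0.001·-3.74
= -0.17 + 0.00374
= -0.16626

-0.16626


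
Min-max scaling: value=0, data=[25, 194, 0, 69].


min=0, max=194
(0-0)/(194-0) = 0/194 = 0.0

0.0


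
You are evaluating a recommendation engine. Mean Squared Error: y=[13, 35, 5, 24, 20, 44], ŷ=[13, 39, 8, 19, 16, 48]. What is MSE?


Squared errors: (13-13)²=0, (35-39)²=16, (5-8)²=9, (24-19)²=25, (20-16)²=16, (44-48)²=16
Sum = 82
MSE = 82/6 = 41/3

41/3


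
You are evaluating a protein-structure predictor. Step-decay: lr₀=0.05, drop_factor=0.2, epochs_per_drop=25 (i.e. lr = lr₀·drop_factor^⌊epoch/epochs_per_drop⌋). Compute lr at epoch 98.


n_drops = ⌊98/25⌋ = 3
lr = 0.05·0.2^3 = 0.05·0.008 = 0.0004

0.0004


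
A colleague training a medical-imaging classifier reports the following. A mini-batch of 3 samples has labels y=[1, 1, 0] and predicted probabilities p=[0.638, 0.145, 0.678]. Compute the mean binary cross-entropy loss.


L[0] = -ln(0.638) = 0.4494
L[1] = -ln(0.145) = 1.931
L[2] = -ln(1-0.678) = -ln(0.322) = 1.1332
mean = (0.4494 + 1.931 + 1.1332)/3 = 1.1712

1.1712


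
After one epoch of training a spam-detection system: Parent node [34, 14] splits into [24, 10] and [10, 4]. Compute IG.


Parent = [34, 14], H_parent = 0.8709
H_left = 0.874 (n=34), H_right = 0.8631 (n=14)
H_children = (34/48)·0.874 + (14/48)·0.8631 = 0.8708
IG = 0.8709 - 0.8708 = 0.0001

0.0001
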